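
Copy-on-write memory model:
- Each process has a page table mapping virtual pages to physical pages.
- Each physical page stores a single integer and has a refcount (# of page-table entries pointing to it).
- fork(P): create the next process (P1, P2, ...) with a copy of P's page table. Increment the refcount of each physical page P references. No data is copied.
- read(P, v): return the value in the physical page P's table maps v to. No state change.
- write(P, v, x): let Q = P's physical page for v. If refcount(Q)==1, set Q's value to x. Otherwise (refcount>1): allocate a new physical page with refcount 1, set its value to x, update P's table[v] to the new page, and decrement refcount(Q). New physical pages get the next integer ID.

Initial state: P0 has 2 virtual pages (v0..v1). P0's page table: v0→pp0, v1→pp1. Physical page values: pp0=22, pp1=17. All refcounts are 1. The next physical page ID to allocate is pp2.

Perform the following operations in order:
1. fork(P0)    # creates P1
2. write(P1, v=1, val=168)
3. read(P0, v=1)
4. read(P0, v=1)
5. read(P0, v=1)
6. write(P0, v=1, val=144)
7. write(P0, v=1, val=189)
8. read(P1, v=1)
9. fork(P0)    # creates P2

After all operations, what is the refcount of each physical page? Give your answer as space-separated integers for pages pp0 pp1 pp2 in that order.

Answer: 3 2 1

Derivation:
Op 1: fork(P0) -> P1. 2 ppages; refcounts: pp0:2 pp1:2
Op 2: write(P1, v1, 168). refcount(pp1)=2>1 -> COPY to pp2. 3 ppages; refcounts: pp0:2 pp1:1 pp2:1
Op 3: read(P0, v1) -> 17. No state change.
Op 4: read(P0, v1) -> 17. No state change.
Op 5: read(P0, v1) -> 17. No state change.
Op 6: write(P0, v1, 144). refcount(pp1)=1 -> write in place. 3 ppages; refcounts: pp0:2 pp1:1 pp2:1
Op 7: write(P0, v1, 189). refcount(pp1)=1 -> write in place. 3 ppages; refcounts: pp0:2 pp1:1 pp2:1
Op 8: read(P1, v1) -> 168. No state change.
Op 9: fork(P0) -> P2. 3 ppages; refcounts: pp0:3 pp1:2 pp2:1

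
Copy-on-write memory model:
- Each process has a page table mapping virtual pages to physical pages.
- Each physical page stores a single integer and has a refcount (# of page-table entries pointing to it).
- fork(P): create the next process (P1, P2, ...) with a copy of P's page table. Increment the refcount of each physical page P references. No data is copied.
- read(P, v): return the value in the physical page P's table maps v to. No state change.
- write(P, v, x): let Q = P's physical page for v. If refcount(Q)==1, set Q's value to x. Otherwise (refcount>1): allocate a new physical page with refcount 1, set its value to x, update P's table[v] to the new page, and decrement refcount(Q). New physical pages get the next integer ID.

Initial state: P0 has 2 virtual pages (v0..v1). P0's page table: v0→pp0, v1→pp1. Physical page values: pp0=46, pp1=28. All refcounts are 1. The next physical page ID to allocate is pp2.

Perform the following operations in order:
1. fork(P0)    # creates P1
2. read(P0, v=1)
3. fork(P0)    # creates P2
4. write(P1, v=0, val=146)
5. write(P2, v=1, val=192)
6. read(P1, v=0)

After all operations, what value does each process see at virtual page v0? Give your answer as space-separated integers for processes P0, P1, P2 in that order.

Op 1: fork(P0) -> P1. 2 ppages; refcounts: pp0:2 pp1:2
Op 2: read(P0, v1) -> 28. No state change.
Op 3: fork(P0) -> P2. 2 ppages; refcounts: pp0:3 pp1:3
Op 4: write(P1, v0, 146). refcount(pp0)=3>1 -> COPY to pp2. 3 ppages; refcounts: pp0:2 pp1:3 pp2:1
Op 5: write(P2, v1, 192). refcount(pp1)=3>1 -> COPY to pp3. 4 ppages; refcounts: pp0:2 pp1:2 pp2:1 pp3:1
Op 6: read(P1, v0) -> 146. No state change.
P0: v0 -> pp0 = 46
P1: v0 -> pp2 = 146
P2: v0 -> pp0 = 46

Answer: 46 146 46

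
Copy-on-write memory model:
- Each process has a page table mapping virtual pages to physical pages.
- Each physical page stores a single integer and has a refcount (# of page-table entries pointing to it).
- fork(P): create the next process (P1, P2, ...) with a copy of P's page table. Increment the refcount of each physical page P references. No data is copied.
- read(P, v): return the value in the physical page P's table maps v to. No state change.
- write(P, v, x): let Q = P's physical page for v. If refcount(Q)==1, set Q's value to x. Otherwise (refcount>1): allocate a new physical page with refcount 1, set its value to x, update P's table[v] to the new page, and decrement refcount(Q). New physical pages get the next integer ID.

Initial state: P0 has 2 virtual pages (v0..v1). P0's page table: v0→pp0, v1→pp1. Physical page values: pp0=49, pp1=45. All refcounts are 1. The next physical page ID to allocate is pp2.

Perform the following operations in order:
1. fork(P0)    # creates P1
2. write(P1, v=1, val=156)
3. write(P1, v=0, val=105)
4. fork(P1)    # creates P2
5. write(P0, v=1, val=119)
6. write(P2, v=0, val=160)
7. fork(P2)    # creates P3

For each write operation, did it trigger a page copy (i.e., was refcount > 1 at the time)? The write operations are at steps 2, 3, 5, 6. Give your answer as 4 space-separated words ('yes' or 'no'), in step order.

Op 1: fork(P0) -> P1. 2 ppages; refcounts: pp0:2 pp1:2
Op 2: write(P1, v1, 156). refcount(pp1)=2>1 -> COPY to pp2. 3 ppages; refcounts: pp0:2 pp1:1 pp2:1
Op 3: write(P1, v0, 105). refcount(pp0)=2>1 -> COPY to pp3. 4 ppages; refcounts: pp0:1 pp1:1 pp2:1 pp3:1
Op 4: fork(P1) -> P2. 4 ppages; refcounts: pp0:1 pp1:1 pp2:2 pp3:2
Op 5: write(P0, v1, 119). refcount(pp1)=1 -> write in place. 4 ppages; refcounts: pp0:1 pp1:1 pp2:2 pp3:2
Op 6: write(P2, v0, 160). refcount(pp3)=2>1 -> COPY to pp4. 5 ppages; refcounts: pp0:1 pp1:1 pp2:2 pp3:1 pp4:1
Op 7: fork(P2) -> P3. 5 ppages; refcounts: pp0:1 pp1:1 pp2:3 pp3:1 pp4:2

yes yes no yes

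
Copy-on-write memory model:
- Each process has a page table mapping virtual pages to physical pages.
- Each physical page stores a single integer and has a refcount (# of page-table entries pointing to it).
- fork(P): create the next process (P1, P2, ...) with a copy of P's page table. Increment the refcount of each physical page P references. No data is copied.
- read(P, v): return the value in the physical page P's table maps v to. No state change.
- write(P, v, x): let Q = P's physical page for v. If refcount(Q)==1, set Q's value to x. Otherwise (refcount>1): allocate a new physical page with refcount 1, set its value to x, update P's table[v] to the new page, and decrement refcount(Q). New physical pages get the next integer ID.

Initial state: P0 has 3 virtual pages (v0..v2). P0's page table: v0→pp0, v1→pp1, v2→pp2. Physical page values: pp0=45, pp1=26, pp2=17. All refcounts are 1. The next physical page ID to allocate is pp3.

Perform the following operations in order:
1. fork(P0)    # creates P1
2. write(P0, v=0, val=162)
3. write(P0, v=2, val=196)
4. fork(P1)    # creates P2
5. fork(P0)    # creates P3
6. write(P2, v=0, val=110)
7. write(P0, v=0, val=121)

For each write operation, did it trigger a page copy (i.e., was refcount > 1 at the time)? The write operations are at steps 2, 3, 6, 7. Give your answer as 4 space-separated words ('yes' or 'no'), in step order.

Op 1: fork(P0) -> P1. 3 ppages; refcounts: pp0:2 pp1:2 pp2:2
Op 2: write(P0, v0, 162). refcount(pp0)=2>1 -> COPY to pp3. 4 ppages; refcounts: pp0:1 pp1:2 pp2:2 pp3:1
Op 3: write(P0, v2, 196). refcount(pp2)=2>1 -> COPY to pp4. 5 ppages; refcounts: pp0:1 pp1:2 pp2:1 pp3:1 pp4:1
Op 4: fork(P1) -> P2. 5 ppages; refcounts: pp0:2 pp1:3 pp2:2 pp3:1 pp4:1
Op 5: fork(P0) -> P3. 5 ppages; refcounts: pp0:2 pp1:4 pp2:2 pp3:2 pp4:2
Op 6: write(P2, v0, 110). refcount(pp0)=2>1 -> COPY to pp5. 6 ppages; refcounts: pp0:1 pp1:4 pp2:2 pp3:2 pp4:2 pp5:1
Op 7: write(P0, v0, 121). refcount(pp3)=2>1 -> COPY to pp6. 7 ppages; refcounts: pp0:1 pp1:4 pp2:2 pp3:1 pp4:2 pp5:1 pp6:1

yes yes yes yes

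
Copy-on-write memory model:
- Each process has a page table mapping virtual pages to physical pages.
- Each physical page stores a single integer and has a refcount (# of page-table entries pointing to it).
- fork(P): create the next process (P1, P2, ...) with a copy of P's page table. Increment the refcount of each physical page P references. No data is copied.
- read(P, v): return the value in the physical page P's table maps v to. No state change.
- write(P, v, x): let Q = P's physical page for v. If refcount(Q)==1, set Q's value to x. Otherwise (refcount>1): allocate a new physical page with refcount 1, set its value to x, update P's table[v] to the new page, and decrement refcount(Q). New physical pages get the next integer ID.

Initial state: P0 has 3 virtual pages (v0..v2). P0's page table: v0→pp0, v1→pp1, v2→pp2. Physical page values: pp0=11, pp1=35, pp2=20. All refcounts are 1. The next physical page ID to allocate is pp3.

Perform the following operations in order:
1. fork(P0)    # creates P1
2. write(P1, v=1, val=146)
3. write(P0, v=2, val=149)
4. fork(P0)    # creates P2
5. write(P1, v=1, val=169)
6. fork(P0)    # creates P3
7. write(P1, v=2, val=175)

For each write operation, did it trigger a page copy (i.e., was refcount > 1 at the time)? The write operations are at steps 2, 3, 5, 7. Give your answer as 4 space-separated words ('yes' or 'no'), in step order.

Op 1: fork(P0) -> P1. 3 ppages; refcounts: pp0:2 pp1:2 pp2:2
Op 2: write(P1, v1, 146). refcount(pp1)=2>1 -> COPY to pp3. 4 ppages; refcounts: pp0:2 pp1:1 pp2:2 pp3:1
Op 3: write(P0, v2, 149). refcount(pp2)=2>1 -> COPY to pp4. 5 ppages; refcounts: pp0:2 pp1:1 pp2:1 pp3:1 pp4:1
Op 4: fork(P0) -> P2. 5 ppages; refcounts: pp0:3 pp1:2 pp2:1 pp3:1 pp4:2
Op 5: write(P1, v1, 169). refcount(pp3)=1 -> write in place. 5 ppages; refcounts: pp0:3 pp1:2 pp2:1 pp3:1 pp4:2
Op 6: fork(P0) -> P3. 5 ppages; refcounts: pp0:4 pp1:3 pp2:1 pp3:1 pp4:3
Op 7: write(P1, v2, 175). refcount(pp2)=1 -> write in place. 5 ppages; refcounts: pp0:4 pp1:3 pp2:1 pp3:1 pp4:3

yes yes no no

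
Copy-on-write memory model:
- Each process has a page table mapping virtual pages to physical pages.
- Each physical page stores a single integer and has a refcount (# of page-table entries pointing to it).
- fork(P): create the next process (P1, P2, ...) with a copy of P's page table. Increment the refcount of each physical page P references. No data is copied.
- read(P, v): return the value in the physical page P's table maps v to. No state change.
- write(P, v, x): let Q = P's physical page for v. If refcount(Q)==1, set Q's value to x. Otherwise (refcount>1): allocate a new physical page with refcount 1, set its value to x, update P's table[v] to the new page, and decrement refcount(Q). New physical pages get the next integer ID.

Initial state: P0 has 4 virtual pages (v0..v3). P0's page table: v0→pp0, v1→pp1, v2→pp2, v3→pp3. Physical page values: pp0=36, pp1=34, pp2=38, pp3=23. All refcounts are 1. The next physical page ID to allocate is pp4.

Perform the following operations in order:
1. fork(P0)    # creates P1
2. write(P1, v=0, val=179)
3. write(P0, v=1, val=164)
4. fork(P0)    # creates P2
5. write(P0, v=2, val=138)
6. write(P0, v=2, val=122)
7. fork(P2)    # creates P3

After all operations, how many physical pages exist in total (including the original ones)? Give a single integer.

Op 1: fork(P0) -> P1. 4 ppages; refcounts: pp0:2 pp1:2 pp2:2 pp3:2
Op 2: write(P1, v0, 179). refcount(pp0)=2>1 -> COPY to pp4. 5 ppages; refcounts: pp0:1 pp1:2 pp2:2 pp3:2 pp4:1
Op 3: write(P0, v1, 164). refcount(pp1)=2>1 -> COPY to pp5. 6 ppages; refcounts: pp0:1 pp1:1 pp2:2 pp3:2 pp4:1 pp5:1
Op 4: fork(P0) -> P2. 6 ppages; refcounts: pp0:2 pp1:1 pp2:3 pp3:3 pp4:1 pp5:2
Op 5: write(P0, v2, 138). refcount(pp2)=3>1 -> COPY to pp6. 7 ppages; refcounts: pp0:2 pp1:1 pp2:2 pp3:3 pp4:1 pp5:2 pp6:1
Op 6: write(P0, v2, 122). refcount(pp6)=1 -> write in place. 7 ppages; refcounts: pp0:2 pp1:1 pp2:2 pp3:3 pp4:1 pp5:2 pp6:1
Op 7: fork(P2) -> P3. 7 ppages; refcounts: pp0:3 pp1:1 pp2:3 pp3:4 pp4:1 pp5:3 pp6:1

Answer: 7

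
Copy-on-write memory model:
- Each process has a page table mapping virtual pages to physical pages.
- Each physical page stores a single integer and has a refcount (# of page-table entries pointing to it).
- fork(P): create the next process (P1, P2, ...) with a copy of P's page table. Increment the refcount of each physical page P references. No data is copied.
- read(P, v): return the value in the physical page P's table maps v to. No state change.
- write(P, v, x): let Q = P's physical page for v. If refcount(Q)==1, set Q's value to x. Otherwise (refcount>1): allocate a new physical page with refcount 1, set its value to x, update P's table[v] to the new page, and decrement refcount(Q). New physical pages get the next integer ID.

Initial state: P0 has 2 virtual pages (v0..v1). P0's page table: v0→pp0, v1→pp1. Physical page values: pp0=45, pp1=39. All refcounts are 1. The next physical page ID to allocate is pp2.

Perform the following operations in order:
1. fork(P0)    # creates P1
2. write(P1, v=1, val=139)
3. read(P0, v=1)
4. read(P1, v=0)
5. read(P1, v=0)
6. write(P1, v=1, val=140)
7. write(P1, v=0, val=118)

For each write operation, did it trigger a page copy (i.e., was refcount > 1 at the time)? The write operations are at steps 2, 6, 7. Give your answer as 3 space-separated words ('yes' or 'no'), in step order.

Op 1: fork(P0) -> P1. 2 ppages; refcounts: pp0:2 pp1:2
Op 2: write(P1, v1, 139). refcount(pp1)=2>1 -> COPY to pp2. 3 ppages; refcounts: pp0:2 pp1:1 pp2:1
Op 3: read(P0, v1) -> 39. No state change.
Op 4: read(P1, v0) -> 45. No state change.
Op 5: read(P1, v0) -> 45. No state change.
Op 6: write(P1, v1, 140). refcount(pp2)=1 -> write in place. 3 ppages; refcounts: pp0:2 pp1:1 pp2:1
Op 7: write(P1, v0, 118). refcount(pp0)=2>1 -> COPY to pp3. 4 ppages; refcounts: pp0:1 pp1:1 pp2:1 pp3:1

yes no yes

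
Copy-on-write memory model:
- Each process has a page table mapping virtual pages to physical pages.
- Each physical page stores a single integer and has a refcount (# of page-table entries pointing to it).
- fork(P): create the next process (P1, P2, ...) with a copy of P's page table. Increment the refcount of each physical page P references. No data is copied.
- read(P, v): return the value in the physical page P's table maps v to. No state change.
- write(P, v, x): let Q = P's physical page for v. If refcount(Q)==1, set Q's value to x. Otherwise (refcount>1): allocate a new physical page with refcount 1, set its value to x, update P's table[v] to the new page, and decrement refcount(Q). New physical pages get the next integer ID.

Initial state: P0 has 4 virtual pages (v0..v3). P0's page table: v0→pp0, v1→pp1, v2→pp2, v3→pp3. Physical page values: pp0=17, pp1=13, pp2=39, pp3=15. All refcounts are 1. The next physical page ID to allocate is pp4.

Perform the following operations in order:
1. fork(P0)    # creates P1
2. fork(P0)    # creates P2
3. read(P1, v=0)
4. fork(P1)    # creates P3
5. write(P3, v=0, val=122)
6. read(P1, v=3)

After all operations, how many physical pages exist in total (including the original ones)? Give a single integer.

Op 1: fork(P0) -> P1. 4 ppages; refcounts: pp0:2 pp1:2 pp2:2 pp3:2
Op 2: fork(P0) -> P2. 4 ppages; refcounts: pp0:3 pp1:3 pp2:3 pp3:3
Op 3: read(P1, v0) -> 17. No state change.
Op 4: fork(P1) -> P3. 4 ppages; refcounts: pp0:4 pp1:4 pp2:4 pp3:4
Op 5: write(P3, v0, 122). refcount(pp0)=4>1 -> COPY to pp4. 5 ppages; refcounts: pp0:3 pp1:4 pp2:4 pp3:4 pp4:1
Op 6: read(P1, v3) -> 15. No state change.

Answer: 5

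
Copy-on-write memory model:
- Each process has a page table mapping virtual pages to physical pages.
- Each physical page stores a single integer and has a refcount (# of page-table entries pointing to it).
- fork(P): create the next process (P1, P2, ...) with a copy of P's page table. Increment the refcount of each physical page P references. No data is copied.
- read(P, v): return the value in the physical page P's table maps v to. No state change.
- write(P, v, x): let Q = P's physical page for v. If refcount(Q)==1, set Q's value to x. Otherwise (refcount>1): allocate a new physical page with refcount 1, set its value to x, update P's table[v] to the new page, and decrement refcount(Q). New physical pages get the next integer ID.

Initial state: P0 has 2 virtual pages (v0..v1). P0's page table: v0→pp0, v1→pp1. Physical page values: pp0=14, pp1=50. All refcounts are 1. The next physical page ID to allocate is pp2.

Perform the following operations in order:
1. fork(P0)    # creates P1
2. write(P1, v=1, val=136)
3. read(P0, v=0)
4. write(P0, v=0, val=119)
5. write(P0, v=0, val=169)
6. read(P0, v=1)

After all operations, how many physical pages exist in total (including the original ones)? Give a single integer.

Op 1: fork(P0) -> P1. 2 ppages; refcounts: pp0:2 pp1:2
Op 2: write(P1, v1, 136). refcount(pp1)=2>1 -> COPY to pp2. 3 ppages; refcounts: pp0:2 pp1:1 pp2:1
Op 3: read(P0, v0) -> 14. No state change.
Op 4: write(P0, v0, 119). refcount(pp0)=2>1 -> COPY to pp3. 4 ppages; refcounts: pp0:1 pp1:1 pp2:1 pp3:1
Op 5: write(P0, v0, 169). refcount(pp3)=1 -> write in place. 4 ppages; refcounts: pp0:1 pp1:1 pp2:1 pp3:1
Op 6: read(P0, v1) -> 50. No state change.

Answer: 4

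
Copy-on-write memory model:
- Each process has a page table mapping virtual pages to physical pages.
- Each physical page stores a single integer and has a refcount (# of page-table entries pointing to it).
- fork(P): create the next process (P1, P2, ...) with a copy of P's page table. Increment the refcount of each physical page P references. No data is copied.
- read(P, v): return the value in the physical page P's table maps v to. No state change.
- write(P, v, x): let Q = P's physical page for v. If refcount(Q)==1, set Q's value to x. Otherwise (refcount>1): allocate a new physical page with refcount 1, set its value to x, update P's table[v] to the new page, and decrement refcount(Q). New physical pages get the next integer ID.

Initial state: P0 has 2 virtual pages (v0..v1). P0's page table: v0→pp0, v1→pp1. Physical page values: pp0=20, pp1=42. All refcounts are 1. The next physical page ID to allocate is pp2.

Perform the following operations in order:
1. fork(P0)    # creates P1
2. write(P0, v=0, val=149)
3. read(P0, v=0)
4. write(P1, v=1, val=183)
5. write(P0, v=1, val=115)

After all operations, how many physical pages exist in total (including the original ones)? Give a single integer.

Op 1: fork(P0) -> P1. 2 ppages; refcounts: pp0:2 pp1:2
Op 2: write(P0, v0, 149). refcount(pp0)=2>1 -> COPY to pp2. 3 ppages; refcounts: pp0:1 pp1:2 pp2:1
Op 3: read(P0, v0) -> 149. No state change.
Op 4: write(P1, v1, 183). refcount(pp1)=2>1 -> COPY to pp3. 4 ppages; refcounts: pp0:1 pp1:1 pp2:1 pp3:1
Op 5: write(P0, v1, 115). refcount(pp1)=1 -> write in place. 4 ppages; refcounts: pp0:1 pp1:1 pp2:1 pp3:1

Answer: 4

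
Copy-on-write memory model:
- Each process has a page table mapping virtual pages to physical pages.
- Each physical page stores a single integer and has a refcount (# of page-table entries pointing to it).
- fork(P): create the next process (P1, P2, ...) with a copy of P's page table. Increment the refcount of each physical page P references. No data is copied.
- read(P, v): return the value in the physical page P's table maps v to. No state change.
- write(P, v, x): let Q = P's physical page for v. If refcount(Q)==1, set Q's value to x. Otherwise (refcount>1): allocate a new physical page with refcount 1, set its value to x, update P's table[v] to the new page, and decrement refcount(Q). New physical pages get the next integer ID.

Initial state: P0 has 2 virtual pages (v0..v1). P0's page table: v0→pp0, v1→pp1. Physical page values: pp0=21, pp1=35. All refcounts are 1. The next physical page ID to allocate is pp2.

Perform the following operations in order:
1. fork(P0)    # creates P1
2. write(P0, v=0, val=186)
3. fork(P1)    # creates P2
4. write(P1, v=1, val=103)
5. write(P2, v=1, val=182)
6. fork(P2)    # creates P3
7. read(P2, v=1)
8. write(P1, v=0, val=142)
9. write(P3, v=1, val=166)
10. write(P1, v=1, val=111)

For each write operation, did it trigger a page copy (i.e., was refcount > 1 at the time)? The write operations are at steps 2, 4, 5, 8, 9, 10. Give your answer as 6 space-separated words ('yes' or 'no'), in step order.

Op 1: fork(P0) -> P1. 2 ppages; refcounts: pp0:2 pp1:2
Op 2: write(P0, v0, 186). refcount(pp0)=2>1 -> COPY to pp2. 3 ppages; refcounts: pp0:1 pp1:2 pp2:1
Op 3: fork(P1) -> P2. 3 ppages; refcounts: pp0:2 pp1:3 pp2:1
Op 4: write(P1, v1, 103). refcount(pp1)=3>1 -> COPY to pp3. 4 ppages; refcounts: pp0:2 pp1:2 pp2:1 pp3:1
Op 5: write(P2, v1, 182). refcount(pp1)=2>1 -> COPY to pp4. 5 ppages; refcounts: pp0:2 pp1:1 pp2:1 pp3:1 pp4:1
Op 6: fork(P2) -> P3. 5 ppages; refcounts: pp0:3 pp1:1 pp2:1 pp3:1 pp4:2
Op 7: read(P2, v1) -> 182. No state change.
Op 8: write(P1, v0, 142). refcount(pp0)=3>1 -> COPY to pp5. 6 ppages; refcounts: pp0:2 pp1:1 pp2:1 pp3:1 pp4:2 pp5:1
Op 9: write(P3, v1, 166). refcount(pp4)=2>1 -> COPY to pp6. 7 ppages; refcounts: pp0:2 pp1:1 pp2:1 pp3:1 pp4:1 pp5:1 pp6:1
Op 10: write(P1, v1, 111). refcount(pp3)=1 -> write in place. 7 ppages; refcounts: pp0:2 pp1:1 pp2:1 pp3:1 pp4:1 pp5:1 pp6:1

yes yes yes yes yes no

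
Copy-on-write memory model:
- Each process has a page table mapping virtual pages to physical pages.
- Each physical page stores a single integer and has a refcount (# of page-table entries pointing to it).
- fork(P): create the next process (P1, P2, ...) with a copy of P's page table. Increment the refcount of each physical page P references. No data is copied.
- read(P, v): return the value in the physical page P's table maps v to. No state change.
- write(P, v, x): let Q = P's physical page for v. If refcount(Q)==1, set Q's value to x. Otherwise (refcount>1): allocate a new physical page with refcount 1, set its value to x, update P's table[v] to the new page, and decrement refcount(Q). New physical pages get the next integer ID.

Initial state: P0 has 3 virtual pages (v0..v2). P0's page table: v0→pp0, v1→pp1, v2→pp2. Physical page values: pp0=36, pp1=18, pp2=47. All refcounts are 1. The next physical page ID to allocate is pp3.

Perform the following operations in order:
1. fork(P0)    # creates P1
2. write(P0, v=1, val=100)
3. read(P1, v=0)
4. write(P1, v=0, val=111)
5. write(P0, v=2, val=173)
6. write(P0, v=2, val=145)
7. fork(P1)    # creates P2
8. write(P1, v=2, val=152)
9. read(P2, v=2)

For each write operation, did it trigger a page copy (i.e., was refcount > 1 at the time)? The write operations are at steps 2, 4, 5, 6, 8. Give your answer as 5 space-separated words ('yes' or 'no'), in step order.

Op 1: fork(P0) -> P1. 3 ppages; refcounts: pp0:2 pp1:2 pp2:2
Op 2: write(P0, v1, 100). refcount(pp1)=2>1 -> COPY to pp3. 4 ppages; refcounts: pp0:2 pp1:1 pp2:2 pp3:1
Op 3: read(P1, v0) -> 36. No state change.
Op 4: write(P1, v0, 111). refcount(pp0)=2>1 -> COPY to pp4. 5 ppages; refcounts: pp0:1 pp1:1 pp2:2 pp3:1 pp4:1
Op 5: write(P0, v2, 173). refcount(pp2)=2>1 -> COPY to pp5. 6 ppages; refcounts: pp0:1 pp1:1 pp2:1 pp3:1 pp4:1 pp5:1
Op 6: write(P0, v2, 145). refcount(pp5)=1 -> write in place. 6 ppages; refcounts: pp0:1 pp1:1 pp2:1 pp3:1 pp4:1 pp5:1
Op 7: fork(P1) -> P2. 6 ppages; refcounts: pp0:1 pp1:2 pp2:2 pp3:1 pp4:2 pp5:1
Op 8: write(P1, v2, 152). refcount(pp2)=2>1 -> COPY to pp6. 7 ppages; refcounts: pp0:1 pp1:2 pp2:1 pp3:1 pp4:2 pp5:1 pp6:1
Op 9: read(P2, v2) -> 47. No state change.

yes yes yes no yes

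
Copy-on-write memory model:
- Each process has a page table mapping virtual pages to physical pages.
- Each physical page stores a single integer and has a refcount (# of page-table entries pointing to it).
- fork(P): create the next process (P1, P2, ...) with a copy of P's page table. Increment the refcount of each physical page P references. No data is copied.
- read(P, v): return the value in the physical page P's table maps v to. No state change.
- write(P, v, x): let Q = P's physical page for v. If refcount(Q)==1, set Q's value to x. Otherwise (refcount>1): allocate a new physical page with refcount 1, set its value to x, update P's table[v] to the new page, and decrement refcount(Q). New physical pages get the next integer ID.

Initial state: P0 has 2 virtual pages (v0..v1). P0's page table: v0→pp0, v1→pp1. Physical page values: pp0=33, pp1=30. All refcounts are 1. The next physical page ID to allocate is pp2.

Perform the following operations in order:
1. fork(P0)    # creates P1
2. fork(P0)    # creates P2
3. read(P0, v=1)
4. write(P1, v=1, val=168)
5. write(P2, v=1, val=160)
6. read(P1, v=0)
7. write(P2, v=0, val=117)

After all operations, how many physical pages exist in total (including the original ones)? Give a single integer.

Answer: 5

Derivation:
Op 1: fork(P0) -> P1. 2 ppages; refcounts: pp0:2 pp1:2
Op 2: fork(P0) -> P2. 2 ppages; refcounts: pp0:3 pp1:3
Op 3: read(P0, v1) -> 30. No state change.
Op 4: write(P1, v1, 168). refcount(pp1)=3>1 -> COPY to pp2. 3 ppages; refcounts: pp0:3 pp1:2 pp2:1
Op 5: write(P2, v1, 160). refcount(pp1)=2>1 -> COPY to pp3. 4 ppages; refcounts: pp0:3 pp1:1 pp2:1 pp3:1
Op 6: read(P1, v0) -> 33. No state change.
Op 7: write(P2, v0, 117). refcount(pp0)=3>1 -> COPY to pp4. 5 ppages; refcounts: pp0:2 pp1:1 pp2:1 pp3:1 pp4:1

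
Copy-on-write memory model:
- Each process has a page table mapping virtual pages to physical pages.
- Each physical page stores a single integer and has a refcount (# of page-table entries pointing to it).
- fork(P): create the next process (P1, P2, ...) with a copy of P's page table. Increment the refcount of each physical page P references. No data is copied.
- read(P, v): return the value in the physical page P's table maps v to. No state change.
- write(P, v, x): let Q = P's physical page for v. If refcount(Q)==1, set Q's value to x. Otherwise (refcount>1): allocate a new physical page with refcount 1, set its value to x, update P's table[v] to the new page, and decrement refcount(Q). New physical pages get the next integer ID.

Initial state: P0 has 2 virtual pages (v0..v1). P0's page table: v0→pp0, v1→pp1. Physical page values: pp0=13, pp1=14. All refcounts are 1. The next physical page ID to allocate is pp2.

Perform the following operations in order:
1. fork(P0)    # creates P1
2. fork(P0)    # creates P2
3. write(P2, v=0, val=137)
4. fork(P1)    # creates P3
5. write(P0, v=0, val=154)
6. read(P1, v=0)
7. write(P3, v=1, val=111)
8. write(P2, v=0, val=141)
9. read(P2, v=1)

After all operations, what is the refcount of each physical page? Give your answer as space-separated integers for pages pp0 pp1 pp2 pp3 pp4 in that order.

Answer: 2 3 1 1 1

Derivation:
Op 1: fork(P0) -> P1. 2 ppages; refcounts: pp0:2 pp1:2
Op 2: fork(P0) -> P2. 2 ppages; refcounts: pp0:3 pp1:3
Op 3: write(P2, v0, 137). refcount(pp0)=3>1 -> COPY to pp2. 3 ppages; refcounts: pp0:2 pp1:3 pp2:1
Op 4: fork(P1) -> P3. 3 ppages; refcounts: pp0:3 pp1:4 pp2:1
Op 5: write(P0, v0, 154). refcount(pp0)=3>1 -> COPY to pp3. 4 ppages; refcounts: pp0:2 pp1:4 pp2:1 pp3:1
Op 6: read(P1, v0) -> 13. No state change.
Op 7: write(P3, v1, 111). refcount(pp1)=4>1 -> COPY to pp4. 5 ppages; refcounts: pp0:2 pp1:3 pp2:1 pp3:1 pp4:1
Op 8: write(P2, v0, 141). refcount(pp2)=1 -> write in place. 5 ppages; refcounts: pp0:2 pp1:3 pp2:1 pp3:1 pp4:1
Op 9: read(P2, v1) -> 14. No state change.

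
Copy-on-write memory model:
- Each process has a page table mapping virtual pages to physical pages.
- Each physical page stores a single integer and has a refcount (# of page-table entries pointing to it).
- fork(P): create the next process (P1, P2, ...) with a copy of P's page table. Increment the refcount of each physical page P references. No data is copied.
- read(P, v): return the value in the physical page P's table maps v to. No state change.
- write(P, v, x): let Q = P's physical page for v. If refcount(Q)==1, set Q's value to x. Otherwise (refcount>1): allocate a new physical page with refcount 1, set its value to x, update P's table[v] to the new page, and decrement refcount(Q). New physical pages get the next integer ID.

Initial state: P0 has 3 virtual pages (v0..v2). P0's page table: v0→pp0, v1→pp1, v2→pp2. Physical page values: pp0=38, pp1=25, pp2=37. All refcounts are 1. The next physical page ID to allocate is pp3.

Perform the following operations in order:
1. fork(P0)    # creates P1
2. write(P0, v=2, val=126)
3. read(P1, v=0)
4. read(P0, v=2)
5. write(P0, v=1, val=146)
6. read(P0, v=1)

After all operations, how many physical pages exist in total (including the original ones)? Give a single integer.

Answer: 5

Derivation:
Op 1: fork(P0) -> P1. 3 ppages; refcounts: pp0:2 pp1:2 pp2:2
Op 2: write(P0, v2, 126). refcount(pp2)=2>1 -> COPY to pp3. 4 ppages; refcounts: pp0:2 pp1:2 pp2:1 pp3:1
Op 3: read(P1, v0) -> 38. No state change.
Op 4: read(P0, v2) -> 126. No state change.
Op 5: write(P0, v1, 146). refcount(pp1)=2>1 -> COPY to pp4. 5 ppages; refcounts: pp0:2 pp1:1 pp2:1 pp3:1 pp4:1
Op 6: read(P0, v1) -> 146. No state change.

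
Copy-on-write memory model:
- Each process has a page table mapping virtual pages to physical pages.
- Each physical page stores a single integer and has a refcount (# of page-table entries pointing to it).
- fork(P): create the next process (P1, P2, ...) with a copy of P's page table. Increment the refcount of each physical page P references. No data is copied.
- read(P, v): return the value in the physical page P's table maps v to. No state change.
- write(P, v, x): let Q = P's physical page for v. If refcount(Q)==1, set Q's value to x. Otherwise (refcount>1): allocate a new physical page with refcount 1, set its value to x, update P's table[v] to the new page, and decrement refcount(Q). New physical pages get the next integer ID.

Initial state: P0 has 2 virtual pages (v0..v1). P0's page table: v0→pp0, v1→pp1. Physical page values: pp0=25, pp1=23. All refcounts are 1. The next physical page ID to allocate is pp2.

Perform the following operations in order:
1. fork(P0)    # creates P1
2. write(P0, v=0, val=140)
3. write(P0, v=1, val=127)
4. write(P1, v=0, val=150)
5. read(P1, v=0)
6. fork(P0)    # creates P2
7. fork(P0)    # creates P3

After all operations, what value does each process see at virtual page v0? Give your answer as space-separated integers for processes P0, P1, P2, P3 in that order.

Op 1: fork(P0) -> P1. 2 ppages; refcounts: pp0:2 pp1:2
Op 2: write(P0, v0, 140). refcount(pp0)=2>1 -> COPY to pp2. 3 ppages; refcounts: pp0:1 pp1:2 pp2:1
Op 3: write(P0, v1, 127). refcount(pp1)=2>1 -> COPY to pp3. 4 ppages; refcounts: pp0:1 pp1:1 pp2:1 pp3:1
Op 4: write(P1, v0, 150). refcount(pp0)=1 -> write in place. 4 ppages; refcounts: pp0:1 pp1:1 pp2:1 pp3:1
Op 5: read(P1, v0) -> 150. No state change.
Op 6: fork(P0) -> P2. 4 ppages; refcounts: pp0:1 pp1:1 pp2:2 pp3:2
Op 7: fork(P0) -> P3. 4 ppages; refcounts: pp0:1 pp1:1 pp2:3 pp3:3
P0: v0 -> pp2 = 140
P1: v0 -> pp0 = 150
P2: v0 -> pp2 = 140
P3: v0 -> pp2 = 140

Answer: 140 150 140 140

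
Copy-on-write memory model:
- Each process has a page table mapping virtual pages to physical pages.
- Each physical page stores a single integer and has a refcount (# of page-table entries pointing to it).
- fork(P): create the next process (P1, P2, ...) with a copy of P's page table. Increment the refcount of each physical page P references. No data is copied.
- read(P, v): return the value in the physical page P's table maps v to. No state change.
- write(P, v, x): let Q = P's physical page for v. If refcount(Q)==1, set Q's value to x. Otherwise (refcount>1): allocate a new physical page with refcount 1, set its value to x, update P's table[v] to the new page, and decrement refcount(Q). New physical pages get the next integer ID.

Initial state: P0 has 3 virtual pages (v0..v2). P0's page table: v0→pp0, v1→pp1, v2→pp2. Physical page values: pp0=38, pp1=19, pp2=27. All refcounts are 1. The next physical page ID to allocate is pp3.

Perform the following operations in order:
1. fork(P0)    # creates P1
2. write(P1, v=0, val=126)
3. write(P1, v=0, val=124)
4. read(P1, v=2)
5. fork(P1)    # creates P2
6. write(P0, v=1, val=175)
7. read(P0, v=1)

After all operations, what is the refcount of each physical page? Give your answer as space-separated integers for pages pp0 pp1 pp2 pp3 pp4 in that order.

Op 1: fork(P0) -> P1. 3 ppages; refcounts: pp0:2 pp1:2 pp2:2
Op 2: write(P1, v0, 126). refcount(pp0)=2>1 -> COPY to pp3. 4 ppages; refcounts: pp0:1 pp1:2 pp2:2 pp3:1
Op 3: write(P1, v0, 124). refcount(pp3)=1 -> write in place. 4 ppages; refcounts: pp0:1 pp1:2 pp2:2 pp3:1
Op 4: read(P1, v2) -> 27. No state change.
Op 5: fork(P1) -> P2. 4 ppages; refcounts: pp0:1 pp1:3 pp2:3 pp3:2
Op 6: write(P0, v1, 175). refcount(pp1)=3>1 -> COPY to pp4. 5 ppages; refcounts: pp0:1 pp1:2 pp2:3 pp3:2 pp4:1
Op 7: read(P0, v1) -> 175. No state change.

Answer: 1 2 3 2 1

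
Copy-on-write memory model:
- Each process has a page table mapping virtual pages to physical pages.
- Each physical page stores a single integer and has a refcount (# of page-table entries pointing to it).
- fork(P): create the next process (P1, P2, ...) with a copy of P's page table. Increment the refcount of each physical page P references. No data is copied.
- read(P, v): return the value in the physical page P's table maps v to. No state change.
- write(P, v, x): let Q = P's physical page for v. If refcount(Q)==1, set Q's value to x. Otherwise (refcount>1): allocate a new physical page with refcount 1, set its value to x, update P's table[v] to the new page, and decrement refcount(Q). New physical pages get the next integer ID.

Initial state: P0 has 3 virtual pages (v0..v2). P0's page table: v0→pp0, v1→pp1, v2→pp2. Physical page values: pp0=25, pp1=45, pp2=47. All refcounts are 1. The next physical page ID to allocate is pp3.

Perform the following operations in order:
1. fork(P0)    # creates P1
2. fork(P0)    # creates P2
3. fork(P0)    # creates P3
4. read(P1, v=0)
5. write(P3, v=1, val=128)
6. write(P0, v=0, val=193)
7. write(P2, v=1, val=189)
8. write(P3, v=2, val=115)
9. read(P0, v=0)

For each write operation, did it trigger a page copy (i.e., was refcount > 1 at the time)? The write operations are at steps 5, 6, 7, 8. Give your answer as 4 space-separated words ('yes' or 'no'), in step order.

Op 1: fork(P0) -> P1. 3 ppages; refcounts: pp0:2 pp1:2 pp2:2
Op 2: fork(P0) -> P2. 3 ppages; refcounts: pp0:3 pp1:3 pp2:3
Op 3: fork(P0) -> P3. 3 ppages; refcounts: pp0:4 pp1:4 pp2:4
Op 4: read(P1, v0) -> 25. No state change.
Op 5: write(P3, v1, 128). refcount(pp1)=4>1 -> COPY to pp3. 4 ppages; refcounts: pp0:4 pp1:3 pp2:4 pp3:1
Op 6: write(P0, v0, 193). refcount(pp0)=4>1 -> COPY to pp4. 5 ppages; refcounts: pp0:3 pp1:3 pp2:4 pp3:1 pp4:1
Op 7: write(P2, v1, 189). refcount(pp1)=3>1 -> COPY to pp5. 6 ppages; refcounts: pp0:3 pp1:2 pp2:4 pp3:1 pp4:1 pp5:1
Op 8: write(P3, v2, 115). refcount(pp2)=4>1 -> COPY to pp6. 7 ppages; refcounts: pp0:3 pp1:2 pp2:3 pp3:1 pp4:1 pp5:1 pp6:1
Op 9: read(P0, v0) -> 193. No state change.

yes yes yes yes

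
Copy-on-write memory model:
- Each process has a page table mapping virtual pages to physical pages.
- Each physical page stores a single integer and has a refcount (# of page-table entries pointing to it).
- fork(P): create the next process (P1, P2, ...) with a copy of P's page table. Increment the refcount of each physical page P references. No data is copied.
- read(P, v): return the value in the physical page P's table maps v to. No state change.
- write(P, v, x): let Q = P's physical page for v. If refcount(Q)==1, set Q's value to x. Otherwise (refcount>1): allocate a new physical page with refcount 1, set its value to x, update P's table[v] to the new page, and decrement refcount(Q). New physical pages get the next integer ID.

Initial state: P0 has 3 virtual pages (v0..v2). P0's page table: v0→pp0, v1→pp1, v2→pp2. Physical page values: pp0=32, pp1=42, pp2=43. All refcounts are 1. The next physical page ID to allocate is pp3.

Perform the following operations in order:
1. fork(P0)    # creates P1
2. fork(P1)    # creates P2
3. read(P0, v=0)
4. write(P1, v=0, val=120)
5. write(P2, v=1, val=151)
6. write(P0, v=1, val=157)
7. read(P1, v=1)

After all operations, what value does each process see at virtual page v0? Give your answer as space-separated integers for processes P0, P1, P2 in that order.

Answer: 32 120 32

Derivation:
Op 1: fork(P0) -> P1. 3 ppages; refcounts: pp0:2 pp1:2 pp2:2
Op 2: fork(P1) -> P2. 3 ppages; refcounts: pp0:3 pp1:3 pp2:3
Op 3: read(P0, v0) -> 32. No state change.
Op 4: write(P1, v0, 120). refcount(pp0)=3>1 -> COPY to pp3. 4 ppages; refcounts: pp0:2 pp1:3 pp2:3 pp3:1
Op 5: write(P2, v1, 151). refcount(pp1)=3>1 -> COPY to pp4. 5 ppages; refcounts: pp0:2 pp1:2 pp2:3 pp3:1 pp4:1
Op 6: write(P0, v1, 157). refcount(pp1)=2>1 -> COPY to pp5. 6 ppages; refcounts: pp0:2 pp1:1 pp2:3 pp3:1 pp4:1 pp5:1
Op 7: read(P1, v1) -> 42. No state change.
P0: v0 -> pp0 = 32
P1: v0 -> pp3 = 120
P2: v0 -> pp0 = 32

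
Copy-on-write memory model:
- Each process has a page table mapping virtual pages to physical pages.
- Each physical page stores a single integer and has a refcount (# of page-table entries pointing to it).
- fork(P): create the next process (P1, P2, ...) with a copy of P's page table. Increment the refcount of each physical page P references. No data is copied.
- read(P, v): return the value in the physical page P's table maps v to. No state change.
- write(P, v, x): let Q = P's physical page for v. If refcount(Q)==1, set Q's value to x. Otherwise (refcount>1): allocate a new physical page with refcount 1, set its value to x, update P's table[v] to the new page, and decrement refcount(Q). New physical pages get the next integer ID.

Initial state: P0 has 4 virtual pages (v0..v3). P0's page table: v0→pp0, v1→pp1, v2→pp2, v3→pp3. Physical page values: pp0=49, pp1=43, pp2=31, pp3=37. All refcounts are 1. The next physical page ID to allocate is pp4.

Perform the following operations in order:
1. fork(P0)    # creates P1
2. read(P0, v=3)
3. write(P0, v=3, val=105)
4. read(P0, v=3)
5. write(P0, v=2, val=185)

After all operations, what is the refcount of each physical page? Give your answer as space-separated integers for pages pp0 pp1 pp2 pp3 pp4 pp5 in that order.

Op 1: fork(P0) -> P1. 4 ppages; refcounts: pp0:2 pp1:2 pp2:2 pp3:2
Op 2: read(P0, v3) -> 37. No state change.
Op 3: write(P0, v3, 105). refcount(pp3)=2>1 -> COPY to pp4. 5 ppages; refcounts: pp0:2 pp1:2 pp2:2 pp3:1 pp4:1
Op 4: read(P0, v3) -> 105. No state change.
Op 5: write(P0, v2, 185). refcount(pp2)=2>1 -> COPY to pp5. 6 ppages; refcounts: pp0:2 pp1:2 pp2:1 pp3:1 pp4:1 pp5:1

Answer: 2 2 1 1 1 1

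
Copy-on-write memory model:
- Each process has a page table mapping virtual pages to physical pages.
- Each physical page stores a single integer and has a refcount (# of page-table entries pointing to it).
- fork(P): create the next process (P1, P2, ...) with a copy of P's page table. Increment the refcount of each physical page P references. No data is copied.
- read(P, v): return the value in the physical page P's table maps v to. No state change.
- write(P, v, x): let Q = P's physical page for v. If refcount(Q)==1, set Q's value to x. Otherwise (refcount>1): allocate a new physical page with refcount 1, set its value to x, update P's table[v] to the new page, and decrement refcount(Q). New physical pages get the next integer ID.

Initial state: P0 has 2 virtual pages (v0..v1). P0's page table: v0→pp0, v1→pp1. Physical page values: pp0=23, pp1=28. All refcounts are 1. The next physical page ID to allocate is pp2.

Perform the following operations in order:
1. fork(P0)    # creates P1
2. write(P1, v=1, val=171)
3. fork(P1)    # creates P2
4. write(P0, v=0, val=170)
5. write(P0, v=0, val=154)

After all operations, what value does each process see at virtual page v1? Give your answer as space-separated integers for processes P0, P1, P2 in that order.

Answer: 28 171 171

Derivation:
Op 1: fork(P0) -> P1. 2 ppages; refcounts: pp0:2 pp1:2
Op 2: write(P1, v1, 171). refcount(pp1)=2>1 -> COPY to pp2. 3 ppages; refcounts: pp0:2 pp1:1 pp2:1
Op 3: fork(P1) -> P2. 3 ppages; refcounts: pp0:3 pp1:1 pp2:2
Op 4: write(P0, v0, 170). refcount(pp0)=3>1 -> COPY to pp3. 4 ppages; refcounts: pp0:2 pp1:1 pp2:2 pp3:1
Op 5: write(P0, v0, 154). refcount(pp3)=1 -> write in place. 4 ppages; refcounts: pp0:2 pp1:1 pp2:2 pp3:1
P0: v1 -> pp1 = 28
P1: v1 -> pp2 = 171
P2: v1 -> pp2 = 171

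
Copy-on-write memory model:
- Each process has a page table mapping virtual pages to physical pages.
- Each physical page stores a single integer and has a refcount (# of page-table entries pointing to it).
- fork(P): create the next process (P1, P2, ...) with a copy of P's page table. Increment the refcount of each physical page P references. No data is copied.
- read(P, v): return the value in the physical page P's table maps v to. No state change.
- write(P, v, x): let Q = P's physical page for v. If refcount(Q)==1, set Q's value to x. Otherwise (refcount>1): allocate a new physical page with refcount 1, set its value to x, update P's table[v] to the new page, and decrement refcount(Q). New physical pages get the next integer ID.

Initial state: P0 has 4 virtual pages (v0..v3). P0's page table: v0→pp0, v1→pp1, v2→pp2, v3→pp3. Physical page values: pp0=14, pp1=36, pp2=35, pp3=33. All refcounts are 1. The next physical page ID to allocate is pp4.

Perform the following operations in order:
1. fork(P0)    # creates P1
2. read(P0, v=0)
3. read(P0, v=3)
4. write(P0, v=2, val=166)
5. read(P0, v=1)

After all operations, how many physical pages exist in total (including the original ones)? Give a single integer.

Answer: 5

Derivation:
Op 1: fork(P0) -> P1. 4 ppages; refcounts: pp0:2 pp1:2 pp2:2 pp3:2
Op 2: read(P0, v0) -> 14. No state change.
Op 3: read(P0, v3) -> 33. No state change.
Op 4: write(P0, v2, 166). refcount(pp2)=2>1 -> COPY to pp4. 5 ppages; refcounts: pp0:2 pp1:2 pp2:1 pp3:2 pp4:1
Op 5: read(P0, v1) -> 36. No state change.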